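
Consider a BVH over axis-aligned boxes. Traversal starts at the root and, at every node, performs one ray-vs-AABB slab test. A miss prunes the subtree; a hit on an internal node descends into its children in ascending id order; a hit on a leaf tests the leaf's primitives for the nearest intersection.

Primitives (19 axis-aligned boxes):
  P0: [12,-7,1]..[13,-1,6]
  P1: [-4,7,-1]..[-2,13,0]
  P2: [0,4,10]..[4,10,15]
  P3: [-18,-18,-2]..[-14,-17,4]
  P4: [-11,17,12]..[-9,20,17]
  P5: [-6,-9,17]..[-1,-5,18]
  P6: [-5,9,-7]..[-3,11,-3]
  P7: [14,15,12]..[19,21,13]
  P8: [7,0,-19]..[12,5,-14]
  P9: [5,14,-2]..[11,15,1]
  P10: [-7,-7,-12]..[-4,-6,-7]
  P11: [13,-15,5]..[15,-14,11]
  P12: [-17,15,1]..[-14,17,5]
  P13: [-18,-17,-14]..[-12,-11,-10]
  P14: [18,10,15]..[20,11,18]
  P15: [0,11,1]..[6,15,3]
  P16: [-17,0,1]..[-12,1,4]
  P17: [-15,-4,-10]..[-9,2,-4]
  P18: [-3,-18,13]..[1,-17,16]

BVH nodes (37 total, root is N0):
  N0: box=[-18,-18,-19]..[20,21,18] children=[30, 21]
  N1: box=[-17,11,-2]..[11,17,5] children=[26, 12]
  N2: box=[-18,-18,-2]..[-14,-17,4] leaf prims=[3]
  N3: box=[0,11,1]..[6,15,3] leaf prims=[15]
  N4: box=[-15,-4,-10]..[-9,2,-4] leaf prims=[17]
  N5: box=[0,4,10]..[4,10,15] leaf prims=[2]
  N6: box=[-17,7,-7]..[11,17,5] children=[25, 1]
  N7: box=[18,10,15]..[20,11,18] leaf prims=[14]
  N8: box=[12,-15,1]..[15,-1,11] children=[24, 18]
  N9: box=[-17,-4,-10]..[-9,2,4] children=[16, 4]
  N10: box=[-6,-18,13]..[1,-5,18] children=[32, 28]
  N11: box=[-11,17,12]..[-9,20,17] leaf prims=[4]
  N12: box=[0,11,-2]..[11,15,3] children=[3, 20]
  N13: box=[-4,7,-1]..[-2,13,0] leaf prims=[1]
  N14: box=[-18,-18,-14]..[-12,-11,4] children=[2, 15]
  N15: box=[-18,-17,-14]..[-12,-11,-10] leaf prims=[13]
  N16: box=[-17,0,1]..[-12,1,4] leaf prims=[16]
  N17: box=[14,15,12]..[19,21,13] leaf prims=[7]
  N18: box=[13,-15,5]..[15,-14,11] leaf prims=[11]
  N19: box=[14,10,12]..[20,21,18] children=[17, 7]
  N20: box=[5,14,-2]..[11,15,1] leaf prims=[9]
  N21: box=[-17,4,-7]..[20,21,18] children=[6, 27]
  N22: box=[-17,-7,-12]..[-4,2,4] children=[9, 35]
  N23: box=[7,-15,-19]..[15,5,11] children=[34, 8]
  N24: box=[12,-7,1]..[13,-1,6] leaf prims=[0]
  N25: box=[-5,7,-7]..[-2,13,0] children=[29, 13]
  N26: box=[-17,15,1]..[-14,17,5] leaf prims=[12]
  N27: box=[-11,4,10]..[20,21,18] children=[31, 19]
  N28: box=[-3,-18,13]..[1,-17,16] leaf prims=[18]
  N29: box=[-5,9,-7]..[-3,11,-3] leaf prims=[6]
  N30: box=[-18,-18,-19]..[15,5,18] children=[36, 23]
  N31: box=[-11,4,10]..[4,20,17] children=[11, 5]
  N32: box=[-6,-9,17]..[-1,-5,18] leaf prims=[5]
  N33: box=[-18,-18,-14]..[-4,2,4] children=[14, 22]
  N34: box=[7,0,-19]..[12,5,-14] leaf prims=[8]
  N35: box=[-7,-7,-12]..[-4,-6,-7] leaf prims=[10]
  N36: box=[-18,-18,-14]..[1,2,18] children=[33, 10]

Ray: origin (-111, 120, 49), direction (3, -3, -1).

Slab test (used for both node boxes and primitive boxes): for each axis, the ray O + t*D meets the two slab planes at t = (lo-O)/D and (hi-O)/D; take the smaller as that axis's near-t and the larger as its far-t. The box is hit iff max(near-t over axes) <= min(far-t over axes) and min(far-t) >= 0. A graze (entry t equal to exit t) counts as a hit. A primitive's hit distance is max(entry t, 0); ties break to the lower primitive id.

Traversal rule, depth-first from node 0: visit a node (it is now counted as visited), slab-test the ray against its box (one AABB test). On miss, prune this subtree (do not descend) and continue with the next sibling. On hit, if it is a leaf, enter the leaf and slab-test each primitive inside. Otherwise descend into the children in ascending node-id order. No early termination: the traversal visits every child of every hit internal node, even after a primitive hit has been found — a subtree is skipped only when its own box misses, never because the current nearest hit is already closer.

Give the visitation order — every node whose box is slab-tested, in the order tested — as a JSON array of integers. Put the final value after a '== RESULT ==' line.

Traverse from the root:
N0 x:[31,131/3] y:[33,46] z:[31,68] -> hit [33,131/3], descend [21, 30]
  N21 x:[94/3,131/3] y:[33,116/3] z:[31,56] -> hit [33,116/3], descend [6, 27]
    N6 x:[94/3,122/3] y:[103/3,113/3] z:[44,56] -> miss, prune
    N27 x:[100/3,131/3] y:[33,116/3] z:[31,39] -> hit [100/3,116/3], descend [19, 31]
      N19 x:[125/3,131/3] y:[33,110/3] z:[31,37] -> miss, prune
      N31 x:[100/3,115/3] y:[100/3,116/3] z:[32,39] -> hit [100/3,115/3], descend [5, 11]
        N5 x:[37,115/3] y:[110/3,116/3] z:[34,39] -> hit [37,115/3] leaf, test {P2@t=37}
        N11 x:[100/3,34] y:[100/3,103/3] z:[32,37] -> hit [100/3,34] leaf, test {P4@t=100/3}
  N30 x:[31,42] y:[115/3,46] z:[31,68] -> hit [115/3,42], descend [23, 36]
    N23 x:[118/3,42] y:[115/3,45] z:[38,68] -> hit [118/3,42], descend [8, 34]
      N8 x:[41,42] y:[121/3,45] z:[38,48] -> hit [41,42], descend [18, 24]
        N18 x:[124/3,42] y:[134/3,45] z:[38,44] -> miss, prune
        N24 x:[41,124/3] y:[121/3,127/3] z:[43,48] -> miss, prune
      N34 x:[118/3,41] y:[115/3,40] z:[63,68] -> miss, prune
    N36 x:[31,112/3] y:[118/3,46] z:[31,63] -> miss, prune

order=[0, 21, 6, 27, 19, 31, 5, 11, 30, 23, 8, 18, 24, 34, 36]  |boxes|=15  |leaves|=2  hit=P4

== RESULT ==
[0, 21, 6, 27, 19, 31, 5, 11, 30, 23, 8, 18, 24, 34, 36]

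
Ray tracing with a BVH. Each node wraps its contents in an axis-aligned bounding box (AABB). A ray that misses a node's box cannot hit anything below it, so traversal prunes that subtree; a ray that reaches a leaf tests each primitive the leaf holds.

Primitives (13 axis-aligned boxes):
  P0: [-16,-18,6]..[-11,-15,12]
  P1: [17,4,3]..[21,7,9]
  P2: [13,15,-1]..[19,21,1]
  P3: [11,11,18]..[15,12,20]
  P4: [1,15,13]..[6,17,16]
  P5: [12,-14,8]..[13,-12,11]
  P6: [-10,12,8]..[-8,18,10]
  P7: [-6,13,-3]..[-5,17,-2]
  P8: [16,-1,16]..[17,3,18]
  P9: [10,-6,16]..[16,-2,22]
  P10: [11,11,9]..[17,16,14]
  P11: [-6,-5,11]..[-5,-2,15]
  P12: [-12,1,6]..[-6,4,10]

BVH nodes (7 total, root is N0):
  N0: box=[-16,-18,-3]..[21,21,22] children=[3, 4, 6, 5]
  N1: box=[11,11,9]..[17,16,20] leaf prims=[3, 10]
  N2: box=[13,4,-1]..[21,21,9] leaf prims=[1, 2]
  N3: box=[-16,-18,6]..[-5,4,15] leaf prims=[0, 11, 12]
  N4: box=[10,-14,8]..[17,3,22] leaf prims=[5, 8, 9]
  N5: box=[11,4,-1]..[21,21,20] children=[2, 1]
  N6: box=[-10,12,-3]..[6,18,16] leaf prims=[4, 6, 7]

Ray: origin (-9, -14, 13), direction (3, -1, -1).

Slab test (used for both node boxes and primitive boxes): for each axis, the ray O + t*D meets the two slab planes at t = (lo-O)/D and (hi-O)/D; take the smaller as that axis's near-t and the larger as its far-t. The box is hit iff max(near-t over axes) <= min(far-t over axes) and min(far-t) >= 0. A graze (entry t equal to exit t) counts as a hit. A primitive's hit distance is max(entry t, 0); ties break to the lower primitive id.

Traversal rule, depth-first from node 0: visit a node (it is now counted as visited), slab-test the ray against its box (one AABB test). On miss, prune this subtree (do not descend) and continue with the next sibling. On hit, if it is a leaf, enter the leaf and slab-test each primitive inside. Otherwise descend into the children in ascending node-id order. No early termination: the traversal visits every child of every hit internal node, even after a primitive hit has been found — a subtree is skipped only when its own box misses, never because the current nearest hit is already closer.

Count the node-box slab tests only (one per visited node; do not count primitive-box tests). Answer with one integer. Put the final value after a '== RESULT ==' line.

Walk:
N0 x:[-7/3,10] y:[-35,4] z:[-9,16] -> hit [-7/3,4], descend [3, 4, 5, 6]
  N3 x:[-7/3,4/3] y:[-18,4] z:[-2,7] -> hit [-2,4/3] leaf, test {P0(miss), P11(miss), P12(miss)}
  N4 x:[19/3,26/3] y:[-17,0] z:[-9,5] -> miss, prune
  N5 x:[20/3,10] y:[-35,-18] z:[-7,14] -> miss, prune
  N6 x:[-1/3,5] y:[-32,-26] z:[-3,16] -> miss, prune

5 AABB tests over nodes [0, 3, 4, 5, 6]; 1 leaf entered; closest miss.

== RESULT ==
5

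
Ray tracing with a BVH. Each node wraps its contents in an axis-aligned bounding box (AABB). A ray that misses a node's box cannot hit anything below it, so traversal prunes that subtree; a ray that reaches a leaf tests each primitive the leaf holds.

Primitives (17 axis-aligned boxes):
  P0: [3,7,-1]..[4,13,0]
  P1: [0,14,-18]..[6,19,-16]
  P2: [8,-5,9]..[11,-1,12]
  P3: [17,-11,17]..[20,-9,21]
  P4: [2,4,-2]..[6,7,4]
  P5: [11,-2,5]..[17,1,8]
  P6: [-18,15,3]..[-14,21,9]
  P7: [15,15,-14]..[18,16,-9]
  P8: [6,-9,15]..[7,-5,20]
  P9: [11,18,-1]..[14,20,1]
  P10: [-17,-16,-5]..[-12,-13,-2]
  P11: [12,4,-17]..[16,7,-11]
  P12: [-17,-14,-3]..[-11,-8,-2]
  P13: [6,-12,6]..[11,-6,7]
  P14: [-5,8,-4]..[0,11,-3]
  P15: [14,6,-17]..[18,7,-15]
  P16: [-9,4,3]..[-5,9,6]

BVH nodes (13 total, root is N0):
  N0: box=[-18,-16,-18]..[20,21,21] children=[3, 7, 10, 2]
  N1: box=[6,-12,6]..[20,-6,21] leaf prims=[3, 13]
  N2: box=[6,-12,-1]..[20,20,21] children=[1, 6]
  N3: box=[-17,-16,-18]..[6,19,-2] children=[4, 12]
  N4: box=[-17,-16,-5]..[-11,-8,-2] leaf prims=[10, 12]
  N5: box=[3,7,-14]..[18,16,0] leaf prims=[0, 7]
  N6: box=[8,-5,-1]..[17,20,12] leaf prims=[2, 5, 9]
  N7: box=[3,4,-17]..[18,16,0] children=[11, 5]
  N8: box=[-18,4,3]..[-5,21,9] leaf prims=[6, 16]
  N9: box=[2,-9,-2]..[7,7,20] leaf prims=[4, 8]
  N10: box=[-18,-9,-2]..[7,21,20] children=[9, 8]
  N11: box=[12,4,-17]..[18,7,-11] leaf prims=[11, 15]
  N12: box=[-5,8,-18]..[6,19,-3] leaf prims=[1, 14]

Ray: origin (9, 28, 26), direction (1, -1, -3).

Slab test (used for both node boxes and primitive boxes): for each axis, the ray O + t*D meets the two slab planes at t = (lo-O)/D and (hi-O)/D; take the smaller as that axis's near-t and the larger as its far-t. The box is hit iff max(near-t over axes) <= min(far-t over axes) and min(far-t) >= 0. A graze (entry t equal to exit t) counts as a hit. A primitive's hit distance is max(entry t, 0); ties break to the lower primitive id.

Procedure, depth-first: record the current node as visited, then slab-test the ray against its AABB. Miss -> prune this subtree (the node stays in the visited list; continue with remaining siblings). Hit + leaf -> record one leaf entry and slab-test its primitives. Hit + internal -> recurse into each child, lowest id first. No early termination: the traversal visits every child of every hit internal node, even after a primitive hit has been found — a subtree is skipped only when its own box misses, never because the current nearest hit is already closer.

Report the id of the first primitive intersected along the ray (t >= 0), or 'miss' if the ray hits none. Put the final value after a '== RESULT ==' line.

Trace the traversal:
N0 x:[-27,11] y:[7,44] z:[5/3,44/3] -> hit [7,11], descend [2, 3, 7, 10]
  N2 x:[-3,11] y:[8,40] z:[5/3,9] -> hit [8,9], descend [1, 6]
    N1 x:[-3,11] y:[34,40] z:[5/3,20/3] -> miss, prune
    N6 x:[-1,8] y:[8,33] z:[14/3,9] -> hit [8,8] leaf, test {P2(miss), P5(miss), P9(miss)}
  N3 x:[-26,-3] y:[9,44] z:[28/3,44/3] -> miss, prune
  N7 x:[-6,9] y:[12,24] z:[26/3,43/3] -> miss, prune
  N10 x:[-27,-2] y:[7,37] z:[2,28/3] -> miss, prune

Summary -> nodes [0, 2, 1, 6, 3, 7, 10]; box-tests=7; leaf-entries=1; first=miss

== RESULT ==
miss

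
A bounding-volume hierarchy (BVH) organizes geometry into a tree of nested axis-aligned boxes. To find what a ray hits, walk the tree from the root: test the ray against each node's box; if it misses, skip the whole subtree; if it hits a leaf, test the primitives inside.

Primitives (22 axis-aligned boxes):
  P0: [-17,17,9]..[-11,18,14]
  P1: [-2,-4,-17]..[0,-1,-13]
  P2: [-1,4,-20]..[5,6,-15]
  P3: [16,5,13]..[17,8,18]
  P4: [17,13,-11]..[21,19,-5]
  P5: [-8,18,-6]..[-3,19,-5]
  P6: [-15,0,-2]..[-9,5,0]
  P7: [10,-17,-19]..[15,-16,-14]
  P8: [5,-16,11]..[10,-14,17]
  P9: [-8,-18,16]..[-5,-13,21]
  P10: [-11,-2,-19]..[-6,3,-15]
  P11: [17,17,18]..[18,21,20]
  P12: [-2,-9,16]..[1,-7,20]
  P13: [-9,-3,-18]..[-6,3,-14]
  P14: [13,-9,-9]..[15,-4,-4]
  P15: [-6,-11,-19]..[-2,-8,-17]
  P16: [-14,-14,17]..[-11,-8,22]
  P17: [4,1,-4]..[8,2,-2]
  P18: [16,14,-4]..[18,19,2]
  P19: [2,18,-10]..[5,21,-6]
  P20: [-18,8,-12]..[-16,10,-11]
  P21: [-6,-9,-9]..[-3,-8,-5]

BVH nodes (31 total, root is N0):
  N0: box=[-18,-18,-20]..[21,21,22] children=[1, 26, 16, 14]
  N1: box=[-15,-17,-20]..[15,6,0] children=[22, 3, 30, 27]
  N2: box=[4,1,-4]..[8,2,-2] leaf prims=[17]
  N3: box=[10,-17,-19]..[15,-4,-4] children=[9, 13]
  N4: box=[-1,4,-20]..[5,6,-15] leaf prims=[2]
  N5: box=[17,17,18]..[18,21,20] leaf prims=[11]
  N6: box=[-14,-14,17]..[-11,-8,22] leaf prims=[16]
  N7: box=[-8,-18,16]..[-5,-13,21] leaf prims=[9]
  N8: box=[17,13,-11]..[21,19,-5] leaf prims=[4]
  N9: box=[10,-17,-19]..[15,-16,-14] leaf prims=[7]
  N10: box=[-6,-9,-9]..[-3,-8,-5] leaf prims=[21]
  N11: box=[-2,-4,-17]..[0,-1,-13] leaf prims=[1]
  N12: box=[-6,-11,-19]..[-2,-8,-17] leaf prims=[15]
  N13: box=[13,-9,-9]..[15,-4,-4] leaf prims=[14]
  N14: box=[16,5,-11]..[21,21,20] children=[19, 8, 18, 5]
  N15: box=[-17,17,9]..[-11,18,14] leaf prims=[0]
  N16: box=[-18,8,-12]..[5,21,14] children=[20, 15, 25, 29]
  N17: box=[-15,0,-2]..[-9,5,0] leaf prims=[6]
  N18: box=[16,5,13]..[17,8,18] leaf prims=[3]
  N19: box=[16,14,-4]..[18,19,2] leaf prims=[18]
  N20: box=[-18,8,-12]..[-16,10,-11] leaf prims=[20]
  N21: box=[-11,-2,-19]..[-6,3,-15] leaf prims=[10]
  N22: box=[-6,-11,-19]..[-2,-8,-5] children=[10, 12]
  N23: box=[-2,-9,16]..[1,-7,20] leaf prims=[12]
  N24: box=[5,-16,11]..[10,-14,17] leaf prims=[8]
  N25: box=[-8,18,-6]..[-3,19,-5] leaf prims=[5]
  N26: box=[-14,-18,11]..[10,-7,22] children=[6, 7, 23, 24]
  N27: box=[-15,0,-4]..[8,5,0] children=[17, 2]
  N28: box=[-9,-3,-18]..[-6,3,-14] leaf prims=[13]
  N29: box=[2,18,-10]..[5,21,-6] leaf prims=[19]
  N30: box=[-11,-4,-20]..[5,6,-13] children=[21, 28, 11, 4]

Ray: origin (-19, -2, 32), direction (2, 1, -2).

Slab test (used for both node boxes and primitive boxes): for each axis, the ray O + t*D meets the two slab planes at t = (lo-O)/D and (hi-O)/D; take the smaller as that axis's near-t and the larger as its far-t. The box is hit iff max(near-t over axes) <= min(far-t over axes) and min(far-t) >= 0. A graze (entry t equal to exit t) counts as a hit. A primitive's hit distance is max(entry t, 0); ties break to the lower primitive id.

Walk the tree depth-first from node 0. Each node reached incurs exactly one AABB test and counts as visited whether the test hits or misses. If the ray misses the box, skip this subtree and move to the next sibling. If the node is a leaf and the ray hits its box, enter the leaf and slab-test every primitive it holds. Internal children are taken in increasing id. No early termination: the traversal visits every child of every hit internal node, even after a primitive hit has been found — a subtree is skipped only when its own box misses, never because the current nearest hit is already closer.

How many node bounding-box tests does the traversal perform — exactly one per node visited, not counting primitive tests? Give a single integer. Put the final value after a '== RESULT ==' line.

Walk:
N0 x:[1/2,20] y:[-16,23] z:[5,26] -> hit [5,20], descend [1, 14, 16, 26]
  N1 x:[2,17] y:[-15,8] z:[16,26] -> miss, prune
  N14 x:[35/2,20] y:[7,23] z:[6,43/2] -> hit [35/2,20], descend [5, 8, 18, 19]
    N5 x:[18,37/2] y:[19,23] z:[6,7] -> miss, prune
    N8 x:[18,20] y:[15,21] z:[37/2,43/2] -> hit [37/2,20] leaf, test {P4@t=37/2}
    N18 x:[35/2,18] y:[7,10] z:[7,19/2] -> miss, prune
    N19 x:[35/2,37/2] y:[16,21] z:[15,18] -> hit [35/2,18] leaf, test {P18@t=35/2}
  N16 x:[1/2,12] y:[10,23] z:[9,22] -> hit [10,12], descend [15, 20, 25, 29]
    N15 x:[1,4] y:[19,20] z:[9,23/2] -> miss, prune
    N20 x:[1/2,3/2] y:[10,12] z:[43/2,22] -> miss, prune
    N25 x:[11/2,8] y:[20,21] z:[37/2,19] -> miss, prune
    N29 x:[21/2,12] y:[20,23] z:[19,21] -> miss, prune
  N26 x:[5/2,29/2] y:[-16,-5] z:[5,21/2] -> miss, prune

order=[0, 1, 14, 5, 8, 18, 19, 16, 15, 20, 25, 29, 26]  |boxes|=13  |leaves|=2  hit=P18

== RESULT ==
13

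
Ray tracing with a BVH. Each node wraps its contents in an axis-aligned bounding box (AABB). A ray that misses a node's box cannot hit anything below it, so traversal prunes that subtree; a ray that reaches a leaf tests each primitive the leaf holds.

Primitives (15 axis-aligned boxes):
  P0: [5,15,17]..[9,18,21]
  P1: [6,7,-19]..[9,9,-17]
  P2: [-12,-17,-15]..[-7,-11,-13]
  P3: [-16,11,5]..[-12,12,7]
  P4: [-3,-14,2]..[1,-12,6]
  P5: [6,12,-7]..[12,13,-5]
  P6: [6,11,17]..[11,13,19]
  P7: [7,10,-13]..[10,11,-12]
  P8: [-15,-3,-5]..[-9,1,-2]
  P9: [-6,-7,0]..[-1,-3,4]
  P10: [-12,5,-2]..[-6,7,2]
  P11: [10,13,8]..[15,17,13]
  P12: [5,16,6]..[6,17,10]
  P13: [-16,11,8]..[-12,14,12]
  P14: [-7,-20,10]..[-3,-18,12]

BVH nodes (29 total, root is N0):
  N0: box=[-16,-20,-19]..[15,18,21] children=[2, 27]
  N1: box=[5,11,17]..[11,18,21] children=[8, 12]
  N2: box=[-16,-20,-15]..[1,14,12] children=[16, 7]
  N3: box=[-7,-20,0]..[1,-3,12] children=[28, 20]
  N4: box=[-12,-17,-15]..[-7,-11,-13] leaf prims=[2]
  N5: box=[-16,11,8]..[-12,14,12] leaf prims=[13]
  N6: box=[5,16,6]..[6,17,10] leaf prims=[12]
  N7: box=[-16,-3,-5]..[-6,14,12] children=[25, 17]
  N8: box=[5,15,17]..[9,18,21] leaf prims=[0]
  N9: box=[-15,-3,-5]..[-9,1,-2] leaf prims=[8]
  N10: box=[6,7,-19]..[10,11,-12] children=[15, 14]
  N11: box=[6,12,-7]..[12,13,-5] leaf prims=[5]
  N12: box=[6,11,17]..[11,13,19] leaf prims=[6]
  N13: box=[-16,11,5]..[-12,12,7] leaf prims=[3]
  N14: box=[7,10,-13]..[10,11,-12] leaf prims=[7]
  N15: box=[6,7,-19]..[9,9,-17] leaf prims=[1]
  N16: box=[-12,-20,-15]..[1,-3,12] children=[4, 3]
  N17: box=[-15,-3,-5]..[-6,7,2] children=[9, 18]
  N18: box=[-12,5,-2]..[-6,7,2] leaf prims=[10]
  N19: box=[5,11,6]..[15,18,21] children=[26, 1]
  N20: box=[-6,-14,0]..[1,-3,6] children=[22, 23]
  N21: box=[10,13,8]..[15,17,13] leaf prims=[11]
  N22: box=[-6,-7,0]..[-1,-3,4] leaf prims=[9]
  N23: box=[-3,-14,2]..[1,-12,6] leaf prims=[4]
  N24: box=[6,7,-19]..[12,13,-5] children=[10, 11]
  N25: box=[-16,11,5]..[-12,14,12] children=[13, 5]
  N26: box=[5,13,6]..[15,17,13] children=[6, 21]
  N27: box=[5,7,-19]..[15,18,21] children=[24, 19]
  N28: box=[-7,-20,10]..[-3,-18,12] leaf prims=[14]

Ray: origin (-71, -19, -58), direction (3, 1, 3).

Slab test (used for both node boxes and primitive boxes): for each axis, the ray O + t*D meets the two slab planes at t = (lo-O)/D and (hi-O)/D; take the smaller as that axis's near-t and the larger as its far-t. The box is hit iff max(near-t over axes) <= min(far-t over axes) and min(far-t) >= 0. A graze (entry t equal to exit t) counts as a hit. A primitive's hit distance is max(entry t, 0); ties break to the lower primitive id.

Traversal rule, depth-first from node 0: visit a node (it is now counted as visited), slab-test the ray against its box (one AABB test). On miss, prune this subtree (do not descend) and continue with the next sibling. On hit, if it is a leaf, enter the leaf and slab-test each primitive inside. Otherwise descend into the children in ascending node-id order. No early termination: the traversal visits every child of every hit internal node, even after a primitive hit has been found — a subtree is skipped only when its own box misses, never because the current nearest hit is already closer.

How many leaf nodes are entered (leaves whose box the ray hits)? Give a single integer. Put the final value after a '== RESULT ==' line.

Trace the traversal:
N0 x:[55/3,86/3] y:[-1,37] z:[13,79/3] -> hit [55/3,79/3], descend [2, 27]
  N2 x:[55/3,24] y:[-1,33] z:[43/3,70/3] -> hit [55/3,70/3], descend [7, 16]
    N7 x:[55/3,65/3] y:[16,33] z:[53/3,70/3] -> hit [55/3,65/3], descend [17, 25]
      N17 x:[56/3,65/3] y:[16,26] z:[53/3,20] -> hit [56/3,20], descend [9, 18]
        N9 x:[56/3,62/3] y:[16,20] z:[53/3,56/3] -> hit [56/3,56/3] leaf, test {P8@t=56/3}
        N18 x:[59/3,65/3] y:[24,26] z:[56/3,20] -> miss, prune
      N25 x:[55/3,59/3] y:[30,33] z:[21,70/3] -> miss, prune
    N16 x:[59/3,24] y:[-1,16] z:[43/3,70/3] -> miss, prune
  N27 x:[76/3,86/3] y:[26,37] z:[13,79/3] -> hit [26,79/3], descend [19, 24]
    N19 x:[76/3,86/3] y:[30,37] z:[64/3,79/3] -> miss, prune
    N24 x:[77/3,83/3] y:[26,32] z:[13,53/3] -> miss, prune

order=[0, 2, 7, 17, 9, 18, 25, 16, 27, 19, 24]  |boxes|=11  |leaves|=1  hit=P8

== RESULT ==
1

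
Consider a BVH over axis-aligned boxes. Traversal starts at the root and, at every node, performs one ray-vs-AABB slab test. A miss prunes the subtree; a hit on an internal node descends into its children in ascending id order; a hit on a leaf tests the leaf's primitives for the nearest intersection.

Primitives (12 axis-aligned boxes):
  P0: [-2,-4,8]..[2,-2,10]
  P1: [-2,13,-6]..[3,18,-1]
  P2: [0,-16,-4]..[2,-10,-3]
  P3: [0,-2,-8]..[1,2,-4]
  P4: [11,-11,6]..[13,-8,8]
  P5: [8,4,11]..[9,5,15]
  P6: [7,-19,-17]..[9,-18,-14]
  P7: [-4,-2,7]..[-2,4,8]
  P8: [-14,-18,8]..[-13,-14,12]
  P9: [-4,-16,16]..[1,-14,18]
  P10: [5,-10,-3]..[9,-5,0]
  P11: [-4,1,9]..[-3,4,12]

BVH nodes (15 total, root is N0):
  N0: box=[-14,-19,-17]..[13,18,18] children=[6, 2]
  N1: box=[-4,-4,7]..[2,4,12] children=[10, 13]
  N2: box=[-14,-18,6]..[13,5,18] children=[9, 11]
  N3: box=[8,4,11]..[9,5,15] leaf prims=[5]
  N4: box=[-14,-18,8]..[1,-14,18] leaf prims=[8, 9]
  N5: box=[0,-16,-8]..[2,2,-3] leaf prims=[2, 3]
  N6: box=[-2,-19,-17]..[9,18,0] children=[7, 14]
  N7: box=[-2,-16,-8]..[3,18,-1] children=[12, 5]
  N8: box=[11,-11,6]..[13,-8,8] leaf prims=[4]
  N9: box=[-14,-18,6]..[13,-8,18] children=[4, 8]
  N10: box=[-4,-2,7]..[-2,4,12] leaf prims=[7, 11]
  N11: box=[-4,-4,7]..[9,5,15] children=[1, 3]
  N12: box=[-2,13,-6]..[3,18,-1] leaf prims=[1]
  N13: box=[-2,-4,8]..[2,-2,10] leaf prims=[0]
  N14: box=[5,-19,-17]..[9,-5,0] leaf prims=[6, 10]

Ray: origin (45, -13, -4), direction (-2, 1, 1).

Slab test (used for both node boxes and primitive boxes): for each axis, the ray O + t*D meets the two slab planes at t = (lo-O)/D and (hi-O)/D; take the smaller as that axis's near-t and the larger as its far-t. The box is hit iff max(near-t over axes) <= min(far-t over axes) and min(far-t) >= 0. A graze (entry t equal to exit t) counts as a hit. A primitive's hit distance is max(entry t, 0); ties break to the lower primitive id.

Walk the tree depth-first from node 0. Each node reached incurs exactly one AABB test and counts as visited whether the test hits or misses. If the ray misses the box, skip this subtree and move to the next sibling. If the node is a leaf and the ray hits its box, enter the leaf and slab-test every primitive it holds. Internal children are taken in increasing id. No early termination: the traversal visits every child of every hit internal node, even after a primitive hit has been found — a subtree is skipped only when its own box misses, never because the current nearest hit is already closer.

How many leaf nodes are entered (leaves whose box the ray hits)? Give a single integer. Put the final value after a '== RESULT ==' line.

Traverse from the root:
N0 x:[16,59/2] y:[-6,31] z:[-13,22] -> hit [16,22], descend [2, 6]
  N2 x:[16,59/2] y:[-5,18] z:[10,22] -> hit [16,18], descend [9, 11]
    N9 x:[16,59/2] y:[-5,5] z:[10,22] -> miss, prune
    N11 x:[18,49/2] y:[9,18] z:[11,19] -> hit [18,18], descend [1, 3]
      N1 x:[43/2,49/2] y:[9,17] z:[11,16] -> miss, prune
      N3 x:[18,37/2] y:[17,18] z:[15,19] -> hit [18,18] leaf, test {P5@t=18}
  N6 x:[18,47/2] y:[-6,31] z:[-13,4] -> miss, prune

Summary -> nodes [0, 2, 9, 11, 1, 3, 6]; box-tests=7; leaf-entries=1; first=P5

== RESULT ==
1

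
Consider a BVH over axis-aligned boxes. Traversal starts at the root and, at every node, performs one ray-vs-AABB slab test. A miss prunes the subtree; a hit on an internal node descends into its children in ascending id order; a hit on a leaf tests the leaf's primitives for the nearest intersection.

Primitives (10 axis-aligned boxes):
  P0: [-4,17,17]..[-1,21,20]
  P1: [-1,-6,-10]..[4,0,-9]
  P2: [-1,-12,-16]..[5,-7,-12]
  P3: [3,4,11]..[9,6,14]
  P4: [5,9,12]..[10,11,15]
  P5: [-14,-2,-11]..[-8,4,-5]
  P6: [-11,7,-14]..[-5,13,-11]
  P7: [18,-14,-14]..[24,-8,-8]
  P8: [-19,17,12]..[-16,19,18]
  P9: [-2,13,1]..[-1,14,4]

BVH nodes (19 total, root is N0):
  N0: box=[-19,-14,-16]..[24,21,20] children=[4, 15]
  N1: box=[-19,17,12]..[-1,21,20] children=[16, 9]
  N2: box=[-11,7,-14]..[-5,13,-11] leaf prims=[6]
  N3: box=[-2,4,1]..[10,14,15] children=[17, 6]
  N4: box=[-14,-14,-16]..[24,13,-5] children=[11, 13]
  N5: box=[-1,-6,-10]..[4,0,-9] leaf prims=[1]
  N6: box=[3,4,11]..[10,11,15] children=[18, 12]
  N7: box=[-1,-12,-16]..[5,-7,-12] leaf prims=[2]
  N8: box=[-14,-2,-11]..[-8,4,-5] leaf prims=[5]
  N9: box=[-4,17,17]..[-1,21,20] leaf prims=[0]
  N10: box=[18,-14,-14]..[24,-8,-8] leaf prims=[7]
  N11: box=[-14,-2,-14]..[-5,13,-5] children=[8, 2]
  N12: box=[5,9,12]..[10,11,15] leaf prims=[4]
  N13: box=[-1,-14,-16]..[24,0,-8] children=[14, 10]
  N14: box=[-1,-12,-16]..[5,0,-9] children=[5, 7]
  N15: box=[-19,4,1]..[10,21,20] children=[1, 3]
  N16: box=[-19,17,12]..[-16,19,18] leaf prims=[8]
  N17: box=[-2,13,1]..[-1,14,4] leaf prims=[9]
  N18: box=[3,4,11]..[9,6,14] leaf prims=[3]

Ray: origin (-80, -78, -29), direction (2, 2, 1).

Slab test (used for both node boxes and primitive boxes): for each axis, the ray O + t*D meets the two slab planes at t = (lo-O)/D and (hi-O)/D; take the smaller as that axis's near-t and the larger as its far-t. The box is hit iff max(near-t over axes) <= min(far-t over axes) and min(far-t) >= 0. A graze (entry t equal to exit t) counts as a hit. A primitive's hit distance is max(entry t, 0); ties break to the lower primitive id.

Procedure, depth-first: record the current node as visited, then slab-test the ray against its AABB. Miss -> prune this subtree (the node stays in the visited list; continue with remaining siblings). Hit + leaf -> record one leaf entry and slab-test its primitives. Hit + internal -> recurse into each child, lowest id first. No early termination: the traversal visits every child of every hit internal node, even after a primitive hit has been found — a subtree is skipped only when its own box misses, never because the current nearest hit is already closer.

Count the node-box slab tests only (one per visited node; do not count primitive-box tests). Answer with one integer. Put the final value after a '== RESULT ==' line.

Trace the traversal:
N0 x:[61/2,52] y:[32,99/2] z:[13,49] -> hit [32,49], descend [4, 15]
  N4 x:[33,52] y:[32,91/2] z:[13,24] -> miss, prune
  N15 x:[61/2,45] y:[41,99/2] z:[30,49] -> hit [41,45], descend [1, 3]
    N1 x:[61/2,79/2] y:[95/2,99/2] z:[41,49] -> miss, prune
    N3 x:[39,45] y:[41,46] z:[30,44] -> hit [41,44], descend [6, 17]
      N6 x:[83/2,45] y:[41,89/2] z:[40,44] -> hit [83/2,44], descend [12, 18]
        N12 x:[85/2,45] y:[87/2,89/2] z:[41,44] -> hit [87/2,44] leaf, test {P4@t=87/2}
        N18 x:[83/2,89/2] y:[41,42] z:[40,43] -> hit [83/2,42] leaf, test {P3@t=83/2}
      N17 x:[39,79/2] y:[91/2,46] z:[30,33] -> miss, prune

order=[0, 4, 15, 1, 3, 6, 12, 18, 17]  |boxes|=9  |leaves|=2  hit=P3

== RESULT ==
9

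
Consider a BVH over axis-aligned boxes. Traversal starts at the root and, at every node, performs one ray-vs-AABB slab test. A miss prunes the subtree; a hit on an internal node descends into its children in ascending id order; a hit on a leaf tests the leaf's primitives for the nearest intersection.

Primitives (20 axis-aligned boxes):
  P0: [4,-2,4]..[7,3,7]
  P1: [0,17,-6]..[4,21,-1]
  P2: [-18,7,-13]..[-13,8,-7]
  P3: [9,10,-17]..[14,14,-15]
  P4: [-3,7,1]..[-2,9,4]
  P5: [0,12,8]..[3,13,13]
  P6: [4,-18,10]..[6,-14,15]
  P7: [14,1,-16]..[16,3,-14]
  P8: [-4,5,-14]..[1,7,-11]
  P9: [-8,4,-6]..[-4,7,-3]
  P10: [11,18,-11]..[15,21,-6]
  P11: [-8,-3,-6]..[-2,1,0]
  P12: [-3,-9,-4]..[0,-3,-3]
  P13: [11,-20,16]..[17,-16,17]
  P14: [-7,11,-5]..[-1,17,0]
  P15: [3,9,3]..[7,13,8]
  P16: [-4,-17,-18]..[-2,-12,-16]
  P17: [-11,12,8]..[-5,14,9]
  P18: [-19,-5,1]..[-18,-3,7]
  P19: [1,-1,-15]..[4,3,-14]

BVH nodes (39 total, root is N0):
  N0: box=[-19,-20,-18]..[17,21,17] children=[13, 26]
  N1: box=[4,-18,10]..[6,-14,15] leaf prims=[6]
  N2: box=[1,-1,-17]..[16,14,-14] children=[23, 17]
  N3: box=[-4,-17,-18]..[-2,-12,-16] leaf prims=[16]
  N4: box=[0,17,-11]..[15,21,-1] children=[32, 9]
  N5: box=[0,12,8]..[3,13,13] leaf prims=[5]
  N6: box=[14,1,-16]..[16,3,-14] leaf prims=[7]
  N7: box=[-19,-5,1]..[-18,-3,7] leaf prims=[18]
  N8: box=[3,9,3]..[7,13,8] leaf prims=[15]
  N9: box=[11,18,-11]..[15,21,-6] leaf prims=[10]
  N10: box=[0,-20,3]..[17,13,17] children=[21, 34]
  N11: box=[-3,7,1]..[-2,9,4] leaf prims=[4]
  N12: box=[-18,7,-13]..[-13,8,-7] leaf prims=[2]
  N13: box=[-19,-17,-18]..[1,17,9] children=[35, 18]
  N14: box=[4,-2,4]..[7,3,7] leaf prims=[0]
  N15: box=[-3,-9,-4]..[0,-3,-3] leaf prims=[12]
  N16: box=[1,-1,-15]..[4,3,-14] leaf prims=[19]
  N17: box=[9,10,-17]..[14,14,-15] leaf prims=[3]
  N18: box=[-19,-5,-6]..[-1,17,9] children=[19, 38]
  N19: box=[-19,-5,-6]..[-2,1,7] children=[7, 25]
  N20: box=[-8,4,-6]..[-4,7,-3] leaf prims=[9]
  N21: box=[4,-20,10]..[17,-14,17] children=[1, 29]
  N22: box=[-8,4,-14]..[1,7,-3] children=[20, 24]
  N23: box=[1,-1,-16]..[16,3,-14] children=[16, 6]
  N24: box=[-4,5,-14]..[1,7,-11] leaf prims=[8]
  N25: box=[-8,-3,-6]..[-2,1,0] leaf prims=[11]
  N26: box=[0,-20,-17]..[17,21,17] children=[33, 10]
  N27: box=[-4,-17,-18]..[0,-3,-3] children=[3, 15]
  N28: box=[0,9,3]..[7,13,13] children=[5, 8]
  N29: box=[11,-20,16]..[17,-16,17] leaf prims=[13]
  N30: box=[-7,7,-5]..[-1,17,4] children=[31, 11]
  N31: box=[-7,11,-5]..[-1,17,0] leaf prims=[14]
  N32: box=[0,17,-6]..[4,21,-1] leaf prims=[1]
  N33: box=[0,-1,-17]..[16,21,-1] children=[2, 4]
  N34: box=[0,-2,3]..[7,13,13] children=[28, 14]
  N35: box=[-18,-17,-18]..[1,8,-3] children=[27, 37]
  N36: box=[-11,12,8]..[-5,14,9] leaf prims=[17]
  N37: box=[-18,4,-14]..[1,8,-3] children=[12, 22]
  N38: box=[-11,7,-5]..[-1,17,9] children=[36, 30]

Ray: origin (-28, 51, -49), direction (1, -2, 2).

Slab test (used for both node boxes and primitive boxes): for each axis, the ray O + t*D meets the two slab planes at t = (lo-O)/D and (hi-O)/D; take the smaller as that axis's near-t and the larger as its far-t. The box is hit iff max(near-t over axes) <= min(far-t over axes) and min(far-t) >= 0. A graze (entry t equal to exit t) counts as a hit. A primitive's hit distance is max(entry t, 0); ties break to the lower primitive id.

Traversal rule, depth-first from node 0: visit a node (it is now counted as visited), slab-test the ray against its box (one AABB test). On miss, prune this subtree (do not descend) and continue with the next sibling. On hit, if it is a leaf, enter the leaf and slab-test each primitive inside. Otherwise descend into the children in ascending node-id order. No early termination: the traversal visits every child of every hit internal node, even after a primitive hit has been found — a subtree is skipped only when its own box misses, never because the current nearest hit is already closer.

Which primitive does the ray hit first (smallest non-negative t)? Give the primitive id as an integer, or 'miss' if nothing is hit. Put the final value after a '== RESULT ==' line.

Traverse from the root:
N0 x:[9,45] y:[15,71/2] z:[31/2,33] -> hit [31/2,33], descend [13, 26]
  N13 x:[9,29] y:[17,34] z:[31/2,29] -> hit [17,29], descend [18, 35]
    N18 x:[9,27] y:[17,28] z:[43/2,29] -> hit [43/2,27], descend [19, 38]
      N19 x:[9,26] y:[25,28] z:[43/2,28] -> hit [25,26], descend [7, 25]
        N7 x:[9,10] y:[27,28] z:[25,28] -> miss, prune
        N25 x:[20,26] y:[25,27] z:[43/2,49/2] -> miss, prune
      N38 x:[17,27] y:[17,22] z:[22,29] -> hit [22,22], descend [30, 36]
        N30 x:[21,27] y:[17,22] z:[22,53/2] -> hit [22,22], descend [11, 31]
          N11 x:[25,26] y:[21,22] z:[25,53/2] -> miss, prune
          N31 x:[21,27] y:[17,20] z:[22,49/2] -> miss, prune
        N36 x:[17,23] y:[37/2,39/2] z:[57/2,29] -> miss, prune
    N35 x:[10,29] y:[43/2,34] z:[31/2,23] -> hit [43/2,23], descend [27, 37]
      N27 x:[24,28] y:[27,34] z:[31/2,23] -> miss, prune
      N37 x:[10,29] y:[43/2,47/2] z:[35/2,23] -> hit [43/2,23], descend [12, 22]
        N12 x:[10,15] y:[43/2,22] z:[18,21] -> miss, prune
        N22 x:[20,29] y:[22,47/2] z:[35/2,23] -> hit [22,23], descend [20, 24]
          N20 x:[20,24] y:[22,47/2] z:[43/2,23] -> hit [22,23] leaf, test {P9@t=22}
          N24 x:[24,29] y:[22,23] z:[35/2,19] -> miss, prune
  N26 x:[28,45] y:[15,71/2] z:[16,33] -> hit [28,33], descend [10, 33]
    N10 x:[28,45] y:[19,71/2] z:[26,33] -> hit [28,33], descend [21, 34]
      N21 x:[32,45] y:[65/2,71/2] z:[59/2,33] -> hit [65/2,33], descend [1, 29]
        N1 x:[32,34] y:[65/2,69/2] z:[59/2,32] -> miss, prune
        N29 x:[39,45] y:[67/2,71/2] z:[65/2,33] -> miss, prune
      N34 x:[28,35] y:[19,53/2] z:[26,31] -> miss, prune
    N33 x:[28,44] y:[15,26] z:[16,24] -> miss, prune

Visited [0, 13, 18, 19, 7, 25, 38, 30, 11, 31, 36, 35, 27, 37, 12, 22, 20, 24, 26, 10, 21, 1, 29, 34, 33]. Tests: 25 box, 1 leaf. Nearest: P9.

== RESULT ==
9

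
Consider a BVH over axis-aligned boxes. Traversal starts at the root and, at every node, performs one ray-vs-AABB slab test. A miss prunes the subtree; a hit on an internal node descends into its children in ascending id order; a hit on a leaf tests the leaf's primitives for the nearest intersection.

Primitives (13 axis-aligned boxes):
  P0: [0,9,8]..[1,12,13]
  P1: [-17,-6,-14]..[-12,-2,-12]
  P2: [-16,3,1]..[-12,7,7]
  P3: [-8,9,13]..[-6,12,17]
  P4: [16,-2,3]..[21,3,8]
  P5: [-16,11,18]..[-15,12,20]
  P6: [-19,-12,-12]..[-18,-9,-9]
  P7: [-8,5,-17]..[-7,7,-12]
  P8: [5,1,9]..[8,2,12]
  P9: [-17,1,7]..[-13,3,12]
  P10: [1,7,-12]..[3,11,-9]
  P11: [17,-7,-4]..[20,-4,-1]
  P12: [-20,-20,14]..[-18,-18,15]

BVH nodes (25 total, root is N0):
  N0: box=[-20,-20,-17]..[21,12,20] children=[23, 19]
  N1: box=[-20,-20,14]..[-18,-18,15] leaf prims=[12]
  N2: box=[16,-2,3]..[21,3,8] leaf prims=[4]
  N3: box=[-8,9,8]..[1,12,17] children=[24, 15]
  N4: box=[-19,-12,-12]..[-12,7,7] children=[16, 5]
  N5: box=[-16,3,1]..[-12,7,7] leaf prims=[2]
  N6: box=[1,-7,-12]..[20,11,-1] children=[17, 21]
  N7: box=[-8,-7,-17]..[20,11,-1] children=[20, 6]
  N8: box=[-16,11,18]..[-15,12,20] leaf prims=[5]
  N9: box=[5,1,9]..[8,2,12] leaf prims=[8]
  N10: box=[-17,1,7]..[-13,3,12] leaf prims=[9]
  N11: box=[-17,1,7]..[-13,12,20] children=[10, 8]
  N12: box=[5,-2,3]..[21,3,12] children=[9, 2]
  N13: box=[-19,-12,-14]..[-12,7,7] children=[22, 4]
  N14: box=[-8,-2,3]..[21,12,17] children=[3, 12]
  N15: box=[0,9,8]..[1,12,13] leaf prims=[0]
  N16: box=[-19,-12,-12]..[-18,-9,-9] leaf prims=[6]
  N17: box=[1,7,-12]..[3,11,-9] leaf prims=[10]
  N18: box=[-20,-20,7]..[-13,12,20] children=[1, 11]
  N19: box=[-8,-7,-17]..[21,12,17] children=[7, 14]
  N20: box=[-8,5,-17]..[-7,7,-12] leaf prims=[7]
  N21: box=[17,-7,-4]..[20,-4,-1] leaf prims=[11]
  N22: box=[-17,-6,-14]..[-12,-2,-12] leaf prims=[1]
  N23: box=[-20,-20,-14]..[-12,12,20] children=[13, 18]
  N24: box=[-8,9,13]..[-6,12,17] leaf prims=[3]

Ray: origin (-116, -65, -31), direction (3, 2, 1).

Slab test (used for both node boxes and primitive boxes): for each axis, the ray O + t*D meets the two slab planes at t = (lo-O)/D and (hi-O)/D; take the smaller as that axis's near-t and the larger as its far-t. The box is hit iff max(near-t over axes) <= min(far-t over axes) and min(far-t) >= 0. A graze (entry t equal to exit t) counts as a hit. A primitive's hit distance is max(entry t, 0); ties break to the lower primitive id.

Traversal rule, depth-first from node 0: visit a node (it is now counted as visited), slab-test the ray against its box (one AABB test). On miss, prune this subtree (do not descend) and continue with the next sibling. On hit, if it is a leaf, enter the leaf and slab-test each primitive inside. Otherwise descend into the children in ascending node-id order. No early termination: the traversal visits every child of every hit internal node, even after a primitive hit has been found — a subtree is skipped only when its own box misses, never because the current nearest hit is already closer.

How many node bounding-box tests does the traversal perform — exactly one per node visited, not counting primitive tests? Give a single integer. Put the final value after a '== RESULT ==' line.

Walk:
N0 x:[32,137/3] y:[45/2,77/2] z:[14,51] -> hit [32,77/2], descend [19, 23]
  N19 x:[36,137/3] y:[29,77/2] z:[14,48] -> hit [36,77/2], descend [7, 14]
    N7 x:[36,136/3] y:[29,38] z:[14,30] -> miss, prune
    N14 x:[36,137/3] y:[63/2,77/2] z:[34,48] -> hit [36,77/2], descend [3, 12]
      N3 x:[36,39] y:[37,77/2] z:[39,48] -> miss, prune
      N12 x:[121/3,137/3] y:[63/2,34] z:[34,43] -> miss, prune
  N23 x:[32,104/3] y:[45/2,77/2] z:[17,51] -> hit [32,104/3], descend [13, 18]
    N13 x:[97/3,104/3] y:[53/2,36] z:[17,38] -> hit [97/3,104/3], descend [4, 22]
      N4 x:[97/3,104/3] y:[53/2,36] z:[19,38] -> hit [97/3,104/3], descend [5, 16]
        N5 x:[100/3,104/3] y:[34,36] z:[32,38] -> hit [34,104/3] leaf, test {P2@t=34}
        N16 x:[97/3,98/3] y:[53/2,28] z:[19,22] -> miss, prune
      N22 x:[33,104/3] y:[59/2,63/2] z:[17,19] -> miss, prune
    N18 x:[32,103/3] y:[45/2,77/2] z:[38,51] -> miss, prune

order=[0, 19, 7, 14, 3, 12, 23, 13, 4, 5, 16, 22, 18]  |boxes|=13  |leaves|=1  hit=P2

== RESULT ==
13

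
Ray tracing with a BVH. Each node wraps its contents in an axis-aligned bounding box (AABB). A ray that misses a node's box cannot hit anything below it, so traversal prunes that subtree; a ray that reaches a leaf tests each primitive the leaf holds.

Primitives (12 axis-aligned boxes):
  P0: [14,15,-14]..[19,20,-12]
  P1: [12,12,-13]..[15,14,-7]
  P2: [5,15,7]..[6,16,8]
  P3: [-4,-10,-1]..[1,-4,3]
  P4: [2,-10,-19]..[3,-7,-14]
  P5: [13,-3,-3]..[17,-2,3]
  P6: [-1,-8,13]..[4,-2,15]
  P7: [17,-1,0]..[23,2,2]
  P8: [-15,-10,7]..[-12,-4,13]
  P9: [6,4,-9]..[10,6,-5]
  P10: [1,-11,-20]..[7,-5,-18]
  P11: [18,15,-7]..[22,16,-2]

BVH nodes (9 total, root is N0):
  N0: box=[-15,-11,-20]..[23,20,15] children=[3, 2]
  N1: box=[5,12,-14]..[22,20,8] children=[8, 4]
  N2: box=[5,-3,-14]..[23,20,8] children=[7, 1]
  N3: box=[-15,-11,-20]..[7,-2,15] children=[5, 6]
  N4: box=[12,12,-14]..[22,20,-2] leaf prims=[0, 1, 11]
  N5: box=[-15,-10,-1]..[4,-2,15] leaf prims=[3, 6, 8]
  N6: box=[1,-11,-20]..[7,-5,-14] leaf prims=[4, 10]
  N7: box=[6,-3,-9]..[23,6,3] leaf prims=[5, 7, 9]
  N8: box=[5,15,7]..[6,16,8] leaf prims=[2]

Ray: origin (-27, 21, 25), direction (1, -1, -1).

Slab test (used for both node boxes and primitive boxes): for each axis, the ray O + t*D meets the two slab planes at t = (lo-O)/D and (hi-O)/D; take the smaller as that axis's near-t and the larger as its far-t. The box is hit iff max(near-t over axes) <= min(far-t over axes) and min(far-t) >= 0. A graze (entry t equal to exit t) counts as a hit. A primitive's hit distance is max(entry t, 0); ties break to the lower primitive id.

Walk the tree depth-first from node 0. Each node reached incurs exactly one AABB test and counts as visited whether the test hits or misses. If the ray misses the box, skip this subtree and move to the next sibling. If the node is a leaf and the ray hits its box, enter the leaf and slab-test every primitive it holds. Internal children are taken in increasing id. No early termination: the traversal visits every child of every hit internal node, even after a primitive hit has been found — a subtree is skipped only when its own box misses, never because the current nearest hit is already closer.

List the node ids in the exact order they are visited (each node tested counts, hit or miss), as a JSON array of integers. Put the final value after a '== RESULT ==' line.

Traverse from the root:
N0 x:[12,50] y:[1,32] z:[10,45] -> hit [12,32], descend [2, 3]
  N2 x:[32,50] y:[1,24] z:[17,39] -> miss, prune
  N3 x:[12,34] y:[23,32] z:[10,45] -> hit [23,32], descend [5, 6]
    N5 x:[12,31] y:[23,31] z:[10,26] -> hit [23,26] leaf, test {P3@t=25, P6(miss), P8(miss)}
    N6 x:[28,34] y:[26,32] z:[39,45] -> miss, prune

Visited [0, 2, 3, 5, 6]. Tests: 5 box, 1 leaf. Nearest: P3.

== RESULT ==
[0, 2, 3, 5, 6]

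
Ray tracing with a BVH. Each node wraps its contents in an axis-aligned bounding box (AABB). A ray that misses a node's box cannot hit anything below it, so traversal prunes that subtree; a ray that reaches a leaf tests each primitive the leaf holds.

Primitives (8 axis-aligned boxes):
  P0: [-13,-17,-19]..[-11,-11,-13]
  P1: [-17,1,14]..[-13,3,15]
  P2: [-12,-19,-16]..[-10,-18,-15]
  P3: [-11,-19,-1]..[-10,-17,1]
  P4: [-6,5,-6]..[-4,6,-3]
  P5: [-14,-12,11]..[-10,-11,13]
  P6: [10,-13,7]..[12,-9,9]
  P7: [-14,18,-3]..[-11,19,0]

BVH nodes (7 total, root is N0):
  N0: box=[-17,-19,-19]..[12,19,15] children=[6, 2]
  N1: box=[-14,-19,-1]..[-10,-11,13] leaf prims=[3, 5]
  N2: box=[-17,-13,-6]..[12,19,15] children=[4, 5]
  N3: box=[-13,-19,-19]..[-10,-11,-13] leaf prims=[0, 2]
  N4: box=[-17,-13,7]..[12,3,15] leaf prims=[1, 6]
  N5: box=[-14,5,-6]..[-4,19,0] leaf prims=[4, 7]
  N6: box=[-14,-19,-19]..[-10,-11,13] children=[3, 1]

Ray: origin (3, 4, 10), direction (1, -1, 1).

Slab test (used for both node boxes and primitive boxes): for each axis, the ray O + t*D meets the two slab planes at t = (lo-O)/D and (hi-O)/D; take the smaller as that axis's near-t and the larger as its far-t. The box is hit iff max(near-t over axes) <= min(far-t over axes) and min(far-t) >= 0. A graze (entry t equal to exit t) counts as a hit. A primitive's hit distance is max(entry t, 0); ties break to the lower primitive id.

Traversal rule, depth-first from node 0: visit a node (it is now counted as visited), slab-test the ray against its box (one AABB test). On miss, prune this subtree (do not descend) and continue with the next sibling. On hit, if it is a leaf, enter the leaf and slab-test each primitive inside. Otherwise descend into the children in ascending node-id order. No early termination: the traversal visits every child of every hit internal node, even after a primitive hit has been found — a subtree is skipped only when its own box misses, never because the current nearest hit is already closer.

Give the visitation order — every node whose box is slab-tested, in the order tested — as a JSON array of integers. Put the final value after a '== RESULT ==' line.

Walk:
N0 x:[-20,9] y:[-15,23] z:[-29,5] -> hit [-15,5], descend [2, 6]
  N2 x:[-20,9] y:[-15,17] z:[-16,5] -> hit [-15,5], descend [4, 5]
    N4 x:[-20,9] y:[1,17] z:[-3,5] -> hit [1,5] leaf, test {P1(miss), P6(miss)}
    N5 x:[-17,-7] y:[-15,-1] z:[-16,-10] -> miss, prune
  N6 x:[-17,-13] y:[15,23] z:[-29,3] -> miss, prune

order=[0, 2, 4, 5, 6]  |boxes|=5  |leaves|=1  hit=miss

== RESULT ==
[0, 2, 4, 5, 6]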